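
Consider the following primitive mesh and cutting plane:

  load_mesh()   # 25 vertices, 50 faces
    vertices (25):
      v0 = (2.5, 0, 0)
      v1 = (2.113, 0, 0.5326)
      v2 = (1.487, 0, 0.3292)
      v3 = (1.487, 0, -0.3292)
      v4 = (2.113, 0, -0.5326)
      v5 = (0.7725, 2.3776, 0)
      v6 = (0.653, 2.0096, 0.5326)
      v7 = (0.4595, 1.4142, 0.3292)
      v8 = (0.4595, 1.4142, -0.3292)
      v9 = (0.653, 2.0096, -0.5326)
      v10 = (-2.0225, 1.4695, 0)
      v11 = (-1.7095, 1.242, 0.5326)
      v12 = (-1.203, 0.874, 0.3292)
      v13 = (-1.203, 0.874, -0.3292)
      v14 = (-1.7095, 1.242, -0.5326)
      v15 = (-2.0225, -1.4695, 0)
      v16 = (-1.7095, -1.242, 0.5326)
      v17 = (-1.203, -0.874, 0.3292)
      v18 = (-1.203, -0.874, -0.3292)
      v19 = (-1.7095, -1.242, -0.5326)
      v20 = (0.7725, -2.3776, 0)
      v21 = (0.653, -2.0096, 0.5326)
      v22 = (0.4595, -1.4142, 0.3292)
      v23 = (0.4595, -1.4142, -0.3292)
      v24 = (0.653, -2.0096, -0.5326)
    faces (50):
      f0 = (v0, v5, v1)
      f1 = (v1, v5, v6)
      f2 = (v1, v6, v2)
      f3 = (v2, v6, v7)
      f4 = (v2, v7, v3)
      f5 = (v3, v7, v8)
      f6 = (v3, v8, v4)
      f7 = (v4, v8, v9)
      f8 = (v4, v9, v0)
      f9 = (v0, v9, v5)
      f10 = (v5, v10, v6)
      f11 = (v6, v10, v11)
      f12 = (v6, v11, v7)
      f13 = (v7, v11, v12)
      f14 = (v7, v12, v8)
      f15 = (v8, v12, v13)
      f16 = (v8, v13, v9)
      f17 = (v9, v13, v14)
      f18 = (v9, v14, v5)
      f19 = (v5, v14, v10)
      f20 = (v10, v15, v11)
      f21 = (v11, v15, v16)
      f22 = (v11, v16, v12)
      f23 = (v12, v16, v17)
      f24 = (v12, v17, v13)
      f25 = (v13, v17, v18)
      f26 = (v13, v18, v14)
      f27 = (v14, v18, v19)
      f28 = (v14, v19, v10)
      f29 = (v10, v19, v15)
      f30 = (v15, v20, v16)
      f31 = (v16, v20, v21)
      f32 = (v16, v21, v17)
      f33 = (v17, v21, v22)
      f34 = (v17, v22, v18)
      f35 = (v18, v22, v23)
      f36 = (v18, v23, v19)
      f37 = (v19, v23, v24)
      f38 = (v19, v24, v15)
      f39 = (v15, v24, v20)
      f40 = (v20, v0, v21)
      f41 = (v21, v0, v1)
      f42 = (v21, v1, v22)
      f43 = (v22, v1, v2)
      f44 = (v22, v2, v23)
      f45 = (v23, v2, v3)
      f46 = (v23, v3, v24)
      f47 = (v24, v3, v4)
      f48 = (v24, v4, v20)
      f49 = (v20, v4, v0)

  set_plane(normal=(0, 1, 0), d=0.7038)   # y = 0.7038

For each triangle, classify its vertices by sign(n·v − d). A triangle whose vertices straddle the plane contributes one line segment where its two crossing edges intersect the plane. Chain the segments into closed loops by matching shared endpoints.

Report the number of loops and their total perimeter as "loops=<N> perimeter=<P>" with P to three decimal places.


Straddling triangles (20 of 50):
  (v0,v5,v1) [-+-] → (1.98864, 0.7038, 0)–(1.71619, 0.7038, 0.374944)  len=0.4635
  (v1,v5,v6) [-++] → (1.71619, 0.7038, 0.374944)–(1.60168, 0.7038, 0.5326)  len=0.1949
  (v1,v6,v2) [-+-] → (1.60168, 0.7038, 0.5326)–(1.19492, 0.7038, 0.400435)  len=0.4277
  (v2,v6,v7) [-++] → (1.19492, 0.7038, 0.400435)–(0.975648, 0.7038, 0.3292)  len=0.2306
  (v2,v7,v3) [-+-] → (0.975648, 0.7038, 0.3292)–(0.975648, 0.7038, -0.00153636)  len=0.3307
  (v3,v7,v8) [-++] → (0.975648, 0.7038, -0.00153636)–(0.975648, 0.7038, -0.3292)  len=0.3277
  (v3,v8,v4) [-+-] → (0.975648, 0.7038, -0.3292)–(1.29011, 0.7038, -0.431375)  len=0.3306
  (v4,v8,v9) [-++] → (1.29011, 0.7038, -0.431375)–(1.60168, 0.7038, -0.5326)  len=0.3276
  (v4,v9,v0) [-+-] → (1.60168, 0.7038, -0.5326)–(1.85315, 0.7038, -0.186527)  len=0.4278
  (v0,v9,v5) [-++] → (1.85315, 0.7038, -0.186527)–(1.98864, 0.7038, 0)  len=0.2305
  (v10,v15,v11) [+-+] → (-2.0225, 0.7038, 0)–(-1.77163, 0.7038, 0.426885)  len=0.4951
  (v11,v15,v16) [+--] → (-1.77163, 0.7038, 0.426885)–(-1.7095, 0.7038, 0.5326)  len=0.1226
  (v11,v16,v12) [+-+] → (-1.7095, 0.7038, 0.5326)–(-1.24374, 0.7038, 0.34556)  len=0.5019
  (v12,v16,v17) [+--] → (-1.24374, 0.7038, 0.34556)–(-1.203, 0.7038, 0.3292)  len=0.0439
  (v12,v17,v13) [+-+] → (-1.203, 0.7038, 0.3292)–(-1.203, 0.7038, -0.265093)  len=0.5943
  (v13,v17,v18) [+--] → (-1.203, 0.7038, -0.265093)–(-1.203, 0.7038, -0.3292)  len=0.0641
  (v13,v18,v14) [+-+] → (-1.203, 0.7038, -0.3292)–(-1.58067, 0.7038, -0.480866)  len=0.4070
  (v14,v18,v19) [+--] → (-1.58067, 0.7038, -0.480866)–(-1.7095, 0.7038, -0.5326)  len=0.1388
  (v14,v19,v10) [+-+] → (-1.7095, 0.7038, -0.5326)–(-1.93411, 0.7038, -0.150401)  len=0.4433
  (v10,v19,v15) [+--] → (-1.93411, 0.7038, -0.150401)–(-2.0225, 0.7038, 0)  len=0.1745

Chained into 2 loop(s):
  loop 1: 10 segments, perimeter = 3.2916
  loop 2: 10 segments, perimeter = 2.9856
Total perimeter = 6.277

loops=2 perimeter=6.277


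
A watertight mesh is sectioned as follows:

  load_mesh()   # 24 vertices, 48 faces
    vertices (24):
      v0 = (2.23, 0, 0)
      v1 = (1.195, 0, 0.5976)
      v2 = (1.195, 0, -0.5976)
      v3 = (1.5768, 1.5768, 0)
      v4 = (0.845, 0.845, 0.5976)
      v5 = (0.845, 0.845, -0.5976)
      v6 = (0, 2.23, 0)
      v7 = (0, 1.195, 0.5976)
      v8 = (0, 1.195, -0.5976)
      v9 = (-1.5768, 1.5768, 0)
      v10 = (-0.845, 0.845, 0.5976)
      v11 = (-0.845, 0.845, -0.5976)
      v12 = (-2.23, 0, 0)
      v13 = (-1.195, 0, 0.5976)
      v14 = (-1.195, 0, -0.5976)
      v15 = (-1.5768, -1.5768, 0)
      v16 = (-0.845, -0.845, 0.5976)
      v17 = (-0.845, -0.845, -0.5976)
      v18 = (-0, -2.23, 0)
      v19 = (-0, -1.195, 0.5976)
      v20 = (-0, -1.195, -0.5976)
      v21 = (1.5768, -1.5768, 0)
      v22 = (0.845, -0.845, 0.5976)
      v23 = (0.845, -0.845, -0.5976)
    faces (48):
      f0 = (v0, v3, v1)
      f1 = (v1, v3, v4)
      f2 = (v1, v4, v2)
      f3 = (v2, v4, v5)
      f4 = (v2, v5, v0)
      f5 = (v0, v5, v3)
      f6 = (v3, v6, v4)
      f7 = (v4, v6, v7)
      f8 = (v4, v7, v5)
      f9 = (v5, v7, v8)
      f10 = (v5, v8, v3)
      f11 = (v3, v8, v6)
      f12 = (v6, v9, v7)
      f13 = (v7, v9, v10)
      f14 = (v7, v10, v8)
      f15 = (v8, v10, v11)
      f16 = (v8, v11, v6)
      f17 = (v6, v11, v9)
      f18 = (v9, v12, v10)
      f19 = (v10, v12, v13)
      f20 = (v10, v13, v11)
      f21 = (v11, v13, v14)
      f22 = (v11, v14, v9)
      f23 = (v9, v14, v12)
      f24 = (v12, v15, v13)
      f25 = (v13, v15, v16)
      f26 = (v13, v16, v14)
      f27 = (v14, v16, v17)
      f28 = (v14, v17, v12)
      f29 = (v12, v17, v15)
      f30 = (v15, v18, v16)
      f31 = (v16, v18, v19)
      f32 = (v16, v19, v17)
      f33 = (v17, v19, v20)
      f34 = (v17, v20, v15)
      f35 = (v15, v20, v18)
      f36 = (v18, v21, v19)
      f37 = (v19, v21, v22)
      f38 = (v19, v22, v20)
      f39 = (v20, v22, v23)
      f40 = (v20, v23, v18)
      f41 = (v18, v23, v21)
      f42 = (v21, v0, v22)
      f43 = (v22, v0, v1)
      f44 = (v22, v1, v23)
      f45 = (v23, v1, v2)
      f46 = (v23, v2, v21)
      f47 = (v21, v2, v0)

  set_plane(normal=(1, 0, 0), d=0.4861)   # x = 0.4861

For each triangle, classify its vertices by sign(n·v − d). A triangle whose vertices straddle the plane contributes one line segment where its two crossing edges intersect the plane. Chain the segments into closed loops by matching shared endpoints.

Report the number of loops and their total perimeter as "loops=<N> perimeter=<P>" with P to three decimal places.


Straddling triangles (12 of 48):
  (v3,v6,v4) [+-+] → (0.4861, 2.02863, 0)–(0.4861, 1.43326, 0.343779)  len=0.6875
  (v4,v6,v7) [+--] → (0.4861, 1.43326, 0.343779)–(0.4861, 0.993657, 0.5976)  len=0.5076
  (v4,v7,v5) [+-+] → (0.4861, 0.993657, 0.5976)–(0.4861, 0.993657, -0.0899582)  len=0.6876
  (v5,v7,v8) [+--] → (0.4861, 0.993657, -0.0899582)–(0.4861, 0.993657, -0.5976)  len=0.5076
  (v5,v8,v3) [+-+] → (0.4861, 0.993657, -0.5976)–(0.4861, 1.3127, -0.41337)  len=0.3684
  (v3,v8,v6) [+--] → (0.4861, 1.3127, -0.41337)–(0.4861, 2.02863, 0)  len=0.8267
  (v18,v21,v19) [-+-] → (0.4861, -2.02863, 0)–(0.4861, -1.3127, 0.41337)  len=0.8267
  (v19,v21,v22) [-++] → (0.4861, -1.3127, 0.41337)–(0.4861, -0.993657, 0.5976)  len=0.3684
  (v19,v22,v20) [-+-] → (0.4861, -0.993657, 0.5976)–(0.4861, -0.993657, 0.0899582)  len=0.5076
  (v20,v22,v23) [-++] → (0.4861, -0.993657, 0.0899582)–(0.4861, -0.993657, -0.5976)  len=0.6876
  (v20,v23,v18) [-+-] → (0.4861, -0.993657, -0.5976)–(0.4861, -1.43326, -0.343779)  len=0.5076
  (v18,v23,v21) [-++] → (0.4861, -1.43326, -0.343779)–(0.4861, -2.02863, 0)  len=0.6875

Chained into 2 loop(s):
  loop 1: 6 segments, perimeter = 3.5854
  loop 2: 6 segments, perimeter = 3.5854
Total perimeter = 7.171

loops=2 perimeter=7.171


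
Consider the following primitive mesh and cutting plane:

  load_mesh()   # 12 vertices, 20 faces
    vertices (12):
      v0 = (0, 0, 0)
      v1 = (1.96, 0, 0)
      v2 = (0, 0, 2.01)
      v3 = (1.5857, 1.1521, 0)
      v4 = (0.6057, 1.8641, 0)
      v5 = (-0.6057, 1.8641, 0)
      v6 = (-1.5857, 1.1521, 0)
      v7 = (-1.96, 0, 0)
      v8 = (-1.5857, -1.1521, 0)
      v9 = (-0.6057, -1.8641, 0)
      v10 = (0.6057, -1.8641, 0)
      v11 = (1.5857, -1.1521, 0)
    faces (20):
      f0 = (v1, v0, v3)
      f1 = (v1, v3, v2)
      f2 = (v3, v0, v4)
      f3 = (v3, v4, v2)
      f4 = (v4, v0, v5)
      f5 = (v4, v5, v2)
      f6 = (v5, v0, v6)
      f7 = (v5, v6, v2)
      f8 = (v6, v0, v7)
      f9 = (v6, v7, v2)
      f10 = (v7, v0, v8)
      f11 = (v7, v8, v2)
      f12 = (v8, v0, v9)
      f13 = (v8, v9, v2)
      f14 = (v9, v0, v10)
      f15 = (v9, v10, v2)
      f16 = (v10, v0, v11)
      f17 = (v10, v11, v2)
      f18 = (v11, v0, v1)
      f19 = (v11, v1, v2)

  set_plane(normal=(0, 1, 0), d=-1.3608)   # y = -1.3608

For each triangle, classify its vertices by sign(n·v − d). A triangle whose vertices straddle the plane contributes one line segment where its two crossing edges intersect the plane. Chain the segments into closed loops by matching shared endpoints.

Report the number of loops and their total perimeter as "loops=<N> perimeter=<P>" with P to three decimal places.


loops=1 perimeter=5.509

Straddling triangles (6 of 20):
  (v8,v0,v9) [++-] → (-0.442163, -1.3608, 0)–(-1.29844, -1.3608, 0)  len=0.8563
  (v8,v9,v2) [+-+] → (-1.29844, -1.3608, 0)–(-0.442163, -1.3608, 0.542692)  len=1.0138
  (v9,v0,v10) [-+-] → (-0.442163, -1.3608, 0)–(0.442163, -1.3608, 0)  len=0.8843
  (v9,v10,v2) [--+] → (0.442163, -1.3608, 0.542692)–(-0.442163, -1.3608, 0.542692)  len=0.8843
  (v10,v0,v11) [-++] → (0.442163, -1.3608, 0)–(1.29844, -1.3608, 0)  len=0.8563
  (v10,v11,v2) [-++] → (1.29844, -1.3608, 0)–(0.442163, -1.3608, 0.542692)  len=1.0138

Chained into 1 loop(s):
  loop 1: 6 segments, perimeter = 5.5088
Total perimeter = 5.509


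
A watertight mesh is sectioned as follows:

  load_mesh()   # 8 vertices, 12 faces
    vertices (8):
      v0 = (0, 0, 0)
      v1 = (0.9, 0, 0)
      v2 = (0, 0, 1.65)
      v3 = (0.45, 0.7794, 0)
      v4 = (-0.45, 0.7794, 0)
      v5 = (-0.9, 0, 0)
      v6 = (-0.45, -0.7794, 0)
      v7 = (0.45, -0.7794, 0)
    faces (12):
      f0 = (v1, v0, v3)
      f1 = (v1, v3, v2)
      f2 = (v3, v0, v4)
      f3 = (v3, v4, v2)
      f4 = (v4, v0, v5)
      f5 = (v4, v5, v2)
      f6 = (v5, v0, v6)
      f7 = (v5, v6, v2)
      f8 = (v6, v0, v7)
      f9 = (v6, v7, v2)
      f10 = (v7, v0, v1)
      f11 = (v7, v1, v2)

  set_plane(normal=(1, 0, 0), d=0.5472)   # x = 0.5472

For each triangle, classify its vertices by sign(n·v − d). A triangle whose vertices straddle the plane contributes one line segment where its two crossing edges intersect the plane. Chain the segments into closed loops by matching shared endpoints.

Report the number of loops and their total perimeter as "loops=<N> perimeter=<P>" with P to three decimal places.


Straddling triangles (4 of 12):
  (v1,v0,v3) [+--] → (0.5472, 0, 0)–(0.5472, 0.61105, 0)  len=0.6110
  (v1,v3,v2) [+--] → (0.5472, 0.61105, 0)–(0.5472, 0, 0.6468)  len=0.8898
  (v7,v0,v1) [--+] → (0.5472, 0, 0)–(0.5472, -0.61105, 0)  len=0.6110
  (v7,v1,v2) [-+-] → (0.5472, -0.61105, 0)–(0.5472, 0, 0.6468)  len=0.8898

Chained into 1 loop(s):
  loop 1: 4 segments, perimeter = 3.0017
Total perimeter = 3.002

loops=1 perimeter=3.002


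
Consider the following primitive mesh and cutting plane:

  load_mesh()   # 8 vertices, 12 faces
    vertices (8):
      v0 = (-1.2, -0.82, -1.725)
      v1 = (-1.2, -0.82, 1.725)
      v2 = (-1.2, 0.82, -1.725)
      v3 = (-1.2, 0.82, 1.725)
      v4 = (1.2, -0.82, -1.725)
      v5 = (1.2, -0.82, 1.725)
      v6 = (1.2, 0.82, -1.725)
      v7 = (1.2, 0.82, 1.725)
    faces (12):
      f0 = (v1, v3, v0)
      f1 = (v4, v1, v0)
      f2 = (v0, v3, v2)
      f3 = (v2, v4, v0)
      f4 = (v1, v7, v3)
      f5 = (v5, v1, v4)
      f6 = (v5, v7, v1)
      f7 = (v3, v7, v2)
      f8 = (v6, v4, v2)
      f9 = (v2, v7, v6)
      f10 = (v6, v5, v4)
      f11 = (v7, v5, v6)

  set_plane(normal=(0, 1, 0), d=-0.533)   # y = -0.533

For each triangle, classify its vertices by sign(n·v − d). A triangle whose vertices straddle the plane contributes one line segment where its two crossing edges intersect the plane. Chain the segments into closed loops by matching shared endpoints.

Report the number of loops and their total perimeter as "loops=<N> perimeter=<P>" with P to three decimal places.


Straddling triangles (8 of 12):
  (v1,v3,v0) [-+-] → (-1.2, -0.533, 1.725)–(-1.2, -0.533, -1.12125)  len=2.8463
  (v0,v3,v2) [-++] → (-1.2, -0.533, -1.12125)–(-1.2, -0.533, -1.725)  len=0.6037
  (v2,v4,v0) [+--] → (0.78, -0.533, -1.725)–(-1.2, -0.533, -1.725)  len=1.9800
  (v1,v7,v3) [-++] → (-0.78, -0.533, 1.725)–(-1.2, -0.533, 1.725)  len=0.4200
  (v5,v7,v1) [-+-] → (1.2, -0.533, 1.725)–(-0.78, -0.533, 1.725)  len=1.9800
  (v6,v4,v2) [+-+] → (1.2, -0.533, -1.725)–(0.78, -0.533, -1.725)  len=0.4200
  (v6,v5,v4) [+--] → (1.2, -0.533, 1.12125)–(1.2, -0.533, -1.725)  len=2.8463
  (v7,v5,v6) [+-+] → (1.2, -0.533, 1.725)–(1.2, -0.533, 1.12125)  len=0.6037

Chained into 1 loop(s):
  loop 1: 8 segments, perimeter = 11.7000
Total perimeter = 11.700

loops=1 perimeter=11.700


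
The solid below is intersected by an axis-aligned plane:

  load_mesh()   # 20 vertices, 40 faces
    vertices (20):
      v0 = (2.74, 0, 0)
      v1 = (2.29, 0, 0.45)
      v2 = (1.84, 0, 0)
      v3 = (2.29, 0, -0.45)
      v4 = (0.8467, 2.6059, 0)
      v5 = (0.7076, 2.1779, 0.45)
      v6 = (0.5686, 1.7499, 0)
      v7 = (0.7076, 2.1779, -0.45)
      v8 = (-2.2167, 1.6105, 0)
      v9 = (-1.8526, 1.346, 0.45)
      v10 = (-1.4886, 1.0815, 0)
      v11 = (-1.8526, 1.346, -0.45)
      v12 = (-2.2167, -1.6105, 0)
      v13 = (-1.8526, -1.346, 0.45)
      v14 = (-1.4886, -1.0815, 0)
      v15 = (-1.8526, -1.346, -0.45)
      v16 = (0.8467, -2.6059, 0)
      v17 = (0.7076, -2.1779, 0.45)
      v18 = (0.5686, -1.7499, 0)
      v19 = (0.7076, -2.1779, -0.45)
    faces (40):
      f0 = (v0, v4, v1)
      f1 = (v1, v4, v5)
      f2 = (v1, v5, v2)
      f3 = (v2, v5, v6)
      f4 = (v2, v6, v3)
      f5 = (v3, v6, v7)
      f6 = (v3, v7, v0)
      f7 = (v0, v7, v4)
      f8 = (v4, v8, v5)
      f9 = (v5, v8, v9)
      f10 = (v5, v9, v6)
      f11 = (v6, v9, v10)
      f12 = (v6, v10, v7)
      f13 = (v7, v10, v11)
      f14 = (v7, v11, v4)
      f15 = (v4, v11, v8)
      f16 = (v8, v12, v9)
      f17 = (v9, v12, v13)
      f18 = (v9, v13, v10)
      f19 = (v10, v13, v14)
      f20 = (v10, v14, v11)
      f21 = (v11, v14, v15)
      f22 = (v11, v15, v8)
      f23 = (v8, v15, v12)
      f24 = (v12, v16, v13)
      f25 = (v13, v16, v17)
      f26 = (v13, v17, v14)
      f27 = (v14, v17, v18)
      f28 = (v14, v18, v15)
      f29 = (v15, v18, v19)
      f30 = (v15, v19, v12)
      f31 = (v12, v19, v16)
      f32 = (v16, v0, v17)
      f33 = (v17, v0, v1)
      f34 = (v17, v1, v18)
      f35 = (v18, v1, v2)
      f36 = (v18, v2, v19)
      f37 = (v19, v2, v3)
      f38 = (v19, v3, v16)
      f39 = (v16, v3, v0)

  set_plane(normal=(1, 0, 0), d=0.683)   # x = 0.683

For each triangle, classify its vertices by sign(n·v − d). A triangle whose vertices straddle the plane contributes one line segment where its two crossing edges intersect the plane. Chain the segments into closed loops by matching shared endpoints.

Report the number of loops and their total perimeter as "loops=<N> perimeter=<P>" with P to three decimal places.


Straddling triangles (20 of 40):
  (v2,v5,v6) [++-] → (0.683, 2.10215, 0.37036)–(0.683, 1.59244, 0)  len=0.6301
  (v2,v6,v3) [+-+] → (0.683, 1.59244, 0)–(0.683, 1.63361, -0.0299059)  len=0.0509
  (v3,v6,v7) [+-+] → (0.683, 1.63361, -0.0299059)–(0.683, 2.10215, -0.37036)  len=0.5792
  (v4,v8,v5) [+-+] → (0.683, 2.55271, 0)–(0.683, 2.17313, 0.446214)  len=0.5858
  (v5,v8,v9) [+--] → (0.683, 2.17313, 0.446214)–(0.683, 2.16991, 0.45)  len=0.0050
  (v5,v9,v6) [+--] → (0.683, 2.16991, 0.45)–(0.683, 2.10215, 0.37036)  len=0.1046
  (v6,v10,v7) [--+] → (0.683, 2.16562, -0.444959)–(0.683, 2.10215, -0.37036)  len=0.0979
  (v7,v10,v11) [+--] → (0.683, 2.16562, -0.444959)–(0.683, 2.16991, -0.45)  len=0.0066
  (v7,v11,v4) [+-+] → (0.683, 2.16991, -0.45)–(0.683, 2.52949, -0.0272904)  len=0.5550
  (v4,v11,v8) [+--] → (0.683, 2.52949, -0.0272904)–(0.683, 2.55271, 0)  len=0.0358
  (v12,v16,v13) [-+-] → (0.683, -2.55271, 0)–(0.683, -2.52949, 0.0272904)  len=0.0358
  (v13,v16,v17) [-++] → (0.683, -2.52949, 0.0272904)–(0.683, -2.16991, 0.45)  len=0.5550
  (v13,v17,v14) [-+-] → (0.683, -2.16991, 0.45)–(0.683, -2.16562, 0.444959)  len=0.0066
  (v14,v17,v18) [-+-] → (0.683, -2.16562, 0.444959)–(0.683, -2.10215, 0.37036)  len=0.0979
  (v15,v18,v19) [--+] → (0.683, -2.10215, -0.37036)–(0.683, -2.16991, -0.45)  len=0.1046
  (v15,v19,v12) [-+-] → (0.683, -2.16991, -0.45)–(0.683, -2.17313, -0.446214)  len=0.0050
  (v12,v19,v16) [-++] → (0.683, -2.17313, -0.446214)–(0.683, -2.55271, 0)  len=0.5858
  (v17,v1,v18) [++-] → (0.683, -1.63361, 0.0299059)–(0.683, -2.10215, 0.37036)  len=0.5792
  (v18,v1,v2) [-++] → (0.683, -1.63361, 0.0299059)–(0.683, -1.59244, 0)  len=0.0509
  (v18,v2,v19) [-++] → (0.683, -1.59244, 0)–(0.683, -2.10215, -0.37036)  len=0.6301

Chained into 2 loop(s):
  loop 1: 10 segments, perimeter = 2.6508
  loop 2: 10 segments, perimeter = 2.6508
Total perimeter = 5.302

loops=2 perimeter=5.302


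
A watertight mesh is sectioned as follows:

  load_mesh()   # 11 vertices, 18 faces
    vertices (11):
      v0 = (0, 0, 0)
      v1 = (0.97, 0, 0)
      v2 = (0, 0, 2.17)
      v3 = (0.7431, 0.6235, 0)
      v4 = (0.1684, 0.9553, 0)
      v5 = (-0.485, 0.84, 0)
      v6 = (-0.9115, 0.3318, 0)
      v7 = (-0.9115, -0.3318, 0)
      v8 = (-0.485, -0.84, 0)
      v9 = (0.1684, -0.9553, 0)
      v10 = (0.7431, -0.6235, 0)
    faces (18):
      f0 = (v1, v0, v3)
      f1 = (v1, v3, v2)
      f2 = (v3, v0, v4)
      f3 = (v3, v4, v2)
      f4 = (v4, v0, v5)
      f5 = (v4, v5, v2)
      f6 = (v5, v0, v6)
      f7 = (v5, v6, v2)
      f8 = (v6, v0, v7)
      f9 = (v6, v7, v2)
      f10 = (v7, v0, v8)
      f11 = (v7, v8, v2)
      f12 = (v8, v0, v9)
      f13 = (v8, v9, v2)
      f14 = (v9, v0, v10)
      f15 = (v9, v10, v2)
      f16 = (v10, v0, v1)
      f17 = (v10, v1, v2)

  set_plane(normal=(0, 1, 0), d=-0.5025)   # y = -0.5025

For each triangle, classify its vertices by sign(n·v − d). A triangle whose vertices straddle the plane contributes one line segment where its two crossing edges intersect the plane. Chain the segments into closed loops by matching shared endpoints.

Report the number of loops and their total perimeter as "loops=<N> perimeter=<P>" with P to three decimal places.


loops=1 perimeter=4.214

Straddling triangles (8 of 18):
  (v7,v0,v8) [++-] → (-0.290134, -0.5025, 0)–(-0.768242, -0.5025, 0)  len=0.4781
  (v7,v8,v2) [+-+] → (-0.768242, -0.5025, 0)–(-0.290134, -0.5025, 0.871875)  len=0.9944
  (v8,v0,v9) [-+-] → (-0.290134, -0.5025, 0)–(0.0885806, -0.5025, 0)  len=0.3787
  (v8,v9,v2) [--+] → (0.0885806, -0.5025, 1.02855)–(-0.290134, -0.5025, 0.871875)  len=0.4098
  (v9,v0,v10) [-+-] → (0.0885806, -0.5025, 0)–(0.59889, -0.5025, 0)  len=0.5103
  (v9,v10,v2) [--+] → (0.59889, -0.5025, 0.421123)–(0.0885806, -0.5025, 1.02855)  len=0.7933
  (v10,v0,v1) [-++] → (0.59889, -0.5025, 0)–(0.787134, -0.5025, 0)  len=0.1882
  (v10,v1,v2) [-++] → (0.787134, -0.5025, 0)–(0.59889, -0.5025, 0.421123)  len=0.4613

Chained into 1 loop(s):
  loop 1: 8 segments, perimeter = 4.2142
Total perimeter = 4.214


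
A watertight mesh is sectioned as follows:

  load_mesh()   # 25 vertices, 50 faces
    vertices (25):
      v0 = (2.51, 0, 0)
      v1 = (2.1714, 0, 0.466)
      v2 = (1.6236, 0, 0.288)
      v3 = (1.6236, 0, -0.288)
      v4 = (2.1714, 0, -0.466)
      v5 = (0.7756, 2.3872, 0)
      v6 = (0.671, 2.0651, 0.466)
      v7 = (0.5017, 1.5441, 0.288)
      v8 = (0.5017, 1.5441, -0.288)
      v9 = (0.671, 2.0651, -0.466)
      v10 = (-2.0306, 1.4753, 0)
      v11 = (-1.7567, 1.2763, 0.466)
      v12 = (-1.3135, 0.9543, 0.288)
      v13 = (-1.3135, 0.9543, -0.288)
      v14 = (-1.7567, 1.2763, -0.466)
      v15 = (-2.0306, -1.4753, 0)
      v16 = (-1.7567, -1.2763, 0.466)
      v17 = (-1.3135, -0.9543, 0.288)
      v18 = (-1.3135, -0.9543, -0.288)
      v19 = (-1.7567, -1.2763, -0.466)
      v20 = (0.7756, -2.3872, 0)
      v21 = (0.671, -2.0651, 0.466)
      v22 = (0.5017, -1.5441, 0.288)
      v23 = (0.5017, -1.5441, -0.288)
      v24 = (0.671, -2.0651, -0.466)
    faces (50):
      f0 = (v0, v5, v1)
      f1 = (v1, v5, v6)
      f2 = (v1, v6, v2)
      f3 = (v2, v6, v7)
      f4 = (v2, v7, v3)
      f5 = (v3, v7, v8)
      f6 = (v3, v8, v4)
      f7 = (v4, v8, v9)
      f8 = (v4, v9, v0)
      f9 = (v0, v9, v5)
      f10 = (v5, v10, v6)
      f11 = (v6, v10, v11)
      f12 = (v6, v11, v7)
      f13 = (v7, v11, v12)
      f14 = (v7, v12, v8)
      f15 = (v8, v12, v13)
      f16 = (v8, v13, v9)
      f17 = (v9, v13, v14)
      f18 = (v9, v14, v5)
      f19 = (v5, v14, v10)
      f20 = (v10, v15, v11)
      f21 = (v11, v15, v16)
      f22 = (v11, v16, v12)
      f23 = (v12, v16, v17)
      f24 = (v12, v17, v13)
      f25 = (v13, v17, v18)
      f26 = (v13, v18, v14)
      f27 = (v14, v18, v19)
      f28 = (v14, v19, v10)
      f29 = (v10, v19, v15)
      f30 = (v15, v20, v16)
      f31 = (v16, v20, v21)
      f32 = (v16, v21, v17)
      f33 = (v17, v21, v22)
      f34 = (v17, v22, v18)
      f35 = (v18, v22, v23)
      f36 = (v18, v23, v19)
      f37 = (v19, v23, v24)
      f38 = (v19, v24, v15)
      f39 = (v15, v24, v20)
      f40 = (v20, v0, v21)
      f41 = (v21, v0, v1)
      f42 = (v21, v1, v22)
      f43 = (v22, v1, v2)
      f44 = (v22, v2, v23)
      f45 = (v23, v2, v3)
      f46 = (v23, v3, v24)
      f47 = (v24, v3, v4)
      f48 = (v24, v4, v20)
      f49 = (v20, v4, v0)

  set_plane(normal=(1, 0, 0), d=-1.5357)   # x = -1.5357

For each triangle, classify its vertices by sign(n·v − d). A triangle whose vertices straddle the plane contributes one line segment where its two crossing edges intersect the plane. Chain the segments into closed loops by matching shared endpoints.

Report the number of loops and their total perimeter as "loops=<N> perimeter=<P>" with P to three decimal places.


Straddling triangles (18 of 50):
  (v5,v10,v6) [+-+] → (-1.5357, 1.63612, 0)–(-1.5357, 1.58334, 0.0853655)  len=0.1004
  (v6,v10,v11) [+--] → (-1.5357, 1.58334, 0.0853655)–(-1.5357, 1.34811, 0.466)  len=0.4475
  (v6,v11,v7) [+-+] → (-1.5357, 1.34811, 0.466)–(-1.5357, 1.30251, 0.448581)  len=0.0488
  (v7,v11,v12) [+-+] → (-1.5357, 1.30251, 0.448581)–(-1.5357, 1.11574, 0.377241)  len=0.1999
  (v9,v13,v14) [++-] → (-1.5357, 1.11574, -0.377241)–(-1.5357, 1.34811, -0.466)  len=0.2487
  (v9,v14,v5) [+-+] → (-1.5357, 1.34811, -0.466)–(-1.5357, 1.37325, -0.425331)  len=0.0478
  (v5,v14,v10) [+--] → (-1.5357, 1.37325, -0.425331)–(-1.5357, 1.63612, 0)  len=0.5000
  (v11,v16,v12) [--+] → (-1.5357, -0.16402, 0.377241)–(-1.5357, 1.11574, 0.377241)  len=1.2798
  (v12,v16,v17) [+-+] → (-1.5357, -0.16402, 0.377241)–(-1.5357, -1.11574, 0.377241)  len=0.9517
  (v13,v18,v14) [++-] → (-1.5357, 0.16402, -0.377241)–(-1.5357, 1.11574, -0.377241)  len=0.9517
  (v14,v18,v19) [-+-] → (-1.5357, 0.16402, -0.377241)–(-1.5357, -1.11574, -0.377241)  len=1.2798
  (v15,v20,v16) [-+-] → (-1.5357, -1.63612, 0)–(-1.5357, -1.37325, 0.425331)  len=0.5000
  (v16,v20,v21) [-++] → (-1.5357, -1.37325, 0.425331)–(-1.5357, -1.34811, 0.466)  len=0.0478
  (v16,v21,v17) [-++] → (-1.5357, -1.34811, 0.466)–(-1.5357, -1.11574, 0.377241)  len=0.2487
  (v18,v23,v19) [++-] → (-1.5357, -1.30251, -0.448581)–(-1.5357, -1.11574, -0.377241)  len=0.1999
  (v19,v23,v24) [-++] → (-1.5357, -1.30251, -0.448581)–(-1.5357, -1.34811, -0.466)  len=0.0488
  (v19,v24,v15) [-+-] → (-1.5357, -1.34811, -0.466)–(-1.5357, -1.58334, -0.0853655)  len=0.4475
  (v15,v24,v20) [-++] → (-1.5357, -1.58334, -0.0853655)–(-1.5357, -1.63612, 0)  len=0.1004

Chained into 1 loop(s):
  loop 1: 18 segments, perimeter = 7.6492
Total perimeter = 7.649

loops=1 perimeter=7.649


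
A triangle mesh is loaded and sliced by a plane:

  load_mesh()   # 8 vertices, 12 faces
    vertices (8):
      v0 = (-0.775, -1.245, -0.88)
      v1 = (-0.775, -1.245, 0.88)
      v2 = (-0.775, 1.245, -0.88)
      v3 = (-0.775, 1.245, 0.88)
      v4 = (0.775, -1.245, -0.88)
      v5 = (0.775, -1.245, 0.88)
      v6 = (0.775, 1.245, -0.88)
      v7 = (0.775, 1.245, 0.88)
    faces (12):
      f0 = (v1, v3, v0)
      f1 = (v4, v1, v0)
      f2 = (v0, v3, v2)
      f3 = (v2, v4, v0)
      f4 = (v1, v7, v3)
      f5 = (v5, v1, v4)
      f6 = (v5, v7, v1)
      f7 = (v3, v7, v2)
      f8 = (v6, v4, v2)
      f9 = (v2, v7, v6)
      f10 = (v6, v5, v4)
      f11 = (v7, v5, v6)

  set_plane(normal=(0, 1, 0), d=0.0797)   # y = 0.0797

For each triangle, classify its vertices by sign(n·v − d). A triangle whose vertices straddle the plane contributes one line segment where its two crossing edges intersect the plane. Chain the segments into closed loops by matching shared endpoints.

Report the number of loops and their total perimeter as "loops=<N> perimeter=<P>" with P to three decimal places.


loops=1 perimeter=6.620

Straddling triangles (8 of 12):
  (v1,v3,v0) [-+-] → (-0.775, 0.0797, 0.88)–(-0.775, 0.0797, 0.0563341)  len=0.8237
  (v0,v3,v2) [-++] → (-0.775, 0.0797, 0.0563341)–(-0.775, 0.0797, -0.88)  len=0.9363
  (v2,v4,v0) [+--] → (-0.0496124, 0.0797, -0.88)–(-0.775, 0.0797, -0.88)  len=0.7254
  (v1,v7,v3) [-++] → (0.0496124, 0.0797, 0.88)–(-0.775, 0.0797, 0.88)  len=0.8246
  (v5,v7,v1) [-+-] → (0.775, 0.0797, 0.88)–(0.0496124, 0.0797, 0.88)  len=0.7254
  (v6,v4,v2) [+-+] → (0.775, 0.0797, -0.88)–(-0.0496124, 0.0797, -0.88)  len=0.8246
  (v6,v5,v4) [+--] → (0.775, 0.0797, -0.0563341)–(0.775, 0.0797, -0.88)  len=0.8237
  (v7,v5,v6) [+-+] → (0.775, 0.0797, 0.88)–(0.775, 0.0797, -0.0563341)  len=0.9363

Chained into 1 loop(s):
  loop 1: 8 segments, perimeter = 6.6200
Total perimeter = 6.620


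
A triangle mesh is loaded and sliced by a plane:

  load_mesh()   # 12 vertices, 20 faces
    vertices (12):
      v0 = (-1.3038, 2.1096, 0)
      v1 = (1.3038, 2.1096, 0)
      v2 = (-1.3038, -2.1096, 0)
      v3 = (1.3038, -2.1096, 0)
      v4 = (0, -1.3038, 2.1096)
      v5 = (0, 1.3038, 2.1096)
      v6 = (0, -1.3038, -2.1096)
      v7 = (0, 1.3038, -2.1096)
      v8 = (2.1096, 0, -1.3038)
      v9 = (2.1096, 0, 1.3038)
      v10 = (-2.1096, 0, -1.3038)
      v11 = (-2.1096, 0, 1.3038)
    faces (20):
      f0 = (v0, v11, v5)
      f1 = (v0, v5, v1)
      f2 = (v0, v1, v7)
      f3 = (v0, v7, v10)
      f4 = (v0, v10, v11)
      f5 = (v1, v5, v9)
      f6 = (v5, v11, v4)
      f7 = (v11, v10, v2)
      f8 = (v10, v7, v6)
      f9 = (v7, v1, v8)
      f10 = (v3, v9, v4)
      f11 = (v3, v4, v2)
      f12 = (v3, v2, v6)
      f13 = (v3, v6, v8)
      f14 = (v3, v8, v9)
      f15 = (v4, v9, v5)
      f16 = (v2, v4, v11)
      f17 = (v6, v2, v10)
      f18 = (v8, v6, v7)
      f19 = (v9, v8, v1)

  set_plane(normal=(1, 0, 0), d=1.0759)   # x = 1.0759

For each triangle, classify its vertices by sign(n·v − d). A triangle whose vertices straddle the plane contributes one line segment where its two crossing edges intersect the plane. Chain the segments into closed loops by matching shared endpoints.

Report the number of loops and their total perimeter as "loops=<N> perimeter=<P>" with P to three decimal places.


Straddling triangles (10 of 20):
  (v0,v5,v1) [--+] → (1.0759, 1.96875, 0.368751)–(1.0759, 2.1096, 0)  len=0.3947
  (v0,v1,v7) [-+-] → (1.0759, 2.1096, 0)–(1.0759, 1.96875, -0.368751)  len=0.3947
  (v1,v5,v9) [+-+] → (1.0759, 1.96875, 0.368751)–(1.0759, 0.63886, 1.69864)  len=1.8807
  (v7,v1,v8) [-++] → (1.0759, 1.96875, -0.368751)–(1.0759, 0.63886, -1.69864)  len=1.8807
  (v3,v9,v4) [++-] → (1.0759, -0.63886, 1.69864)–(1.0759, -1.96875, 0.368751)  len=1.8807
  (v3,v4,v2) [+--] → (1.0759, -1.96875, 0.368751)–(1.0759, -2.1096, 0)  len=0.3947
  (v3,v2,v6) [+--] → (1.0759, -2.1096, 0)–(1.0759, -1.96875, -0.368751)  len=0.3947
  (v3,v6,v8) [+-+] → (1.0759, -1.96875, -0.368751)–(1.0759, -0.63886, -1.69864)  len=1.8807
  (v4,v9,v5) [-+-] → (1.0759, -0.63886, 1.69864)–(1.0759, 0.63886, 1.69864)  len=1.2777
  (v8,v6,v7) [+--] → (1.0759, -0.63886, -1.69864)–(1.0759, 0.63886, -1.69864)  len=1.2777

Chained into 1 loop(s):
  loop 1: 10 segments, perimeter = 11.6574
Total perimeter = 11.657

loops=1 perimeter=11.657


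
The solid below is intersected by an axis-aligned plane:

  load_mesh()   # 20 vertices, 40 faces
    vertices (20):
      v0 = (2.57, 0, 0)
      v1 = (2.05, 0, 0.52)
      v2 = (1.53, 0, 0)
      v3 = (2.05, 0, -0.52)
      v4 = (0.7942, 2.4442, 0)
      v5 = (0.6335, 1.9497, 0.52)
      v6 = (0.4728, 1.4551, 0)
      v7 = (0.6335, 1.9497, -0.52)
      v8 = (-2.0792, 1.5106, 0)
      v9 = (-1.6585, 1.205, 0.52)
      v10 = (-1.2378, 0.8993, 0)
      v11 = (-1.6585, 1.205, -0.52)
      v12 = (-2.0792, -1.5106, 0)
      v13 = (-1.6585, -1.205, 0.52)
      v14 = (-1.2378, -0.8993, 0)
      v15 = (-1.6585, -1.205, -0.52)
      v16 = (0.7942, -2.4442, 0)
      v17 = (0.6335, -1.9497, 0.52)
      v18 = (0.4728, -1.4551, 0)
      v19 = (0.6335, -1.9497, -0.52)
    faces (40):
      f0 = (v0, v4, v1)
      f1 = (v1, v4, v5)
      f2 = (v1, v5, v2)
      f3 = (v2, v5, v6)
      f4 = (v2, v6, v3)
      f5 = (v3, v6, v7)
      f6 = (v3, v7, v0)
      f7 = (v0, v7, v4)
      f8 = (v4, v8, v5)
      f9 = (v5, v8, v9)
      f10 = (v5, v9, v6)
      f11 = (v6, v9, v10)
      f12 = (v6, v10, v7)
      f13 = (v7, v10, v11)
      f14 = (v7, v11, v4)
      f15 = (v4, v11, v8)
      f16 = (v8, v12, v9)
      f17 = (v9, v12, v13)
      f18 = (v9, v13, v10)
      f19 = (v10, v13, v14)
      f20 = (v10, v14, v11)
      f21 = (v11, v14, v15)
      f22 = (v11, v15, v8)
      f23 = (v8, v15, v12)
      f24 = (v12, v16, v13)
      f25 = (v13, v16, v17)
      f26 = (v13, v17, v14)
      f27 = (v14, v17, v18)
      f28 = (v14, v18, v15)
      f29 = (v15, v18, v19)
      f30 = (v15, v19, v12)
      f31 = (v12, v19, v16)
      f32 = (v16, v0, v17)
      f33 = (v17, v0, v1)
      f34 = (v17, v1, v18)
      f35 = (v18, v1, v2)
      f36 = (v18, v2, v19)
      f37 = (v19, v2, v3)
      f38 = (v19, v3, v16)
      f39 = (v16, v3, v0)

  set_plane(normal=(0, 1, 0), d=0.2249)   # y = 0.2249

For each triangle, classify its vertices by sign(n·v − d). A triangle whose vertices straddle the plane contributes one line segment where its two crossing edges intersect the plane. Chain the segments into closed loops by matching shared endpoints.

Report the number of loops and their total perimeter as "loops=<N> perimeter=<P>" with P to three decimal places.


Straddling triangles (16 of 40):
  (v0,v4,v1) [-+-] → (2.4066, 0.2249, 0)–(1.93445, 0.2249, 0.472153)  len=0.6677
  (v1,v4,v5) [-++] → (1.93445, 0.2249, 0.472153)–(1.88661, 0.2249, 0.52)  len=0.0677
  (v1,v5,v2) [-+-] → (1.88661, 0.2249, 0.52)–(1.42659, 0.2249, 0.0599826)  len=0.6506
  (v2,v5,v6) [-++] → (1.42659, 0.2249, 0.0599826)–(1.3666, 0.2249, 0)  len=0.0848
  (v2,v6,v3) [-+-] → (1.3666, 0.2249, 0)–(1.80623, 0.2249, -0.439629)  len=0.6217
  (v3,v6,v7) [-++] → (1.80623, 0.2249, -0.439629)–(1.88661, 0.2249, -0.52)  len=0.1137
  (v3,v7,v0) [-+-] → (1.88661, 0.2249, -0.52)–(2.34662, 0.2249, -0.0599826)  len=0.6506
  (v0,v7,v4) [-++] → (2.34662, 0.2249, -0.0599826)–(2.4066, 0.2249, 0)  len=0.0848
  (v8,v12,v9) [+-+] → (-2.0792, 0.2249, 0)–(-1.81034, 0.2249, 0.332324)  len=0.4275
  (v9,v12,v13) [+--] → (-1.81034, 0.2249, 0.332324)–(-1.6585, 0.2249, 0.52)  len=0.2414
  (v9,v13,v10) [+-+] → (-1.6585, 0.2249, 0.52)–(-1.37263, 0.2249, 0.166653)  len=0.4545
  (v10,v13,v14) [+--] → (-1.37263, 0.2249, 0.166653)–(-1.2378, 0.2249, 0)  len=0.2144
  (v10,v14,v11) [+-+] → (-1.2378, 0.2249, 0)–(-1.46255, 0.2249, -0.277804)  len=0.3573
  (v11,v14,v15) [+--] → (-1.46255, 0.2249, -0.277804)–(-1.6585, 0.2249, -0.52)  len=0.3115
  (v11,v15,v8) [+-+] → (-1.6585, 0.2249, -0.52)–(-1.88002, 0.2249, -0.246194)  len=0.3522
  (v8,v15,v12) [+--] → (-1.88002, 0.2249, -0.246194)–(-2.0792, 0.2249, 0)  len=0.3167

Chained into 2 loop(s):
  loop 1: 8 segments, perimeter = 2.9416
  loop 2: 8 segments, perimeter = 2.6755
Total perimeter = 5.617

loops=2 perimeter=5.617


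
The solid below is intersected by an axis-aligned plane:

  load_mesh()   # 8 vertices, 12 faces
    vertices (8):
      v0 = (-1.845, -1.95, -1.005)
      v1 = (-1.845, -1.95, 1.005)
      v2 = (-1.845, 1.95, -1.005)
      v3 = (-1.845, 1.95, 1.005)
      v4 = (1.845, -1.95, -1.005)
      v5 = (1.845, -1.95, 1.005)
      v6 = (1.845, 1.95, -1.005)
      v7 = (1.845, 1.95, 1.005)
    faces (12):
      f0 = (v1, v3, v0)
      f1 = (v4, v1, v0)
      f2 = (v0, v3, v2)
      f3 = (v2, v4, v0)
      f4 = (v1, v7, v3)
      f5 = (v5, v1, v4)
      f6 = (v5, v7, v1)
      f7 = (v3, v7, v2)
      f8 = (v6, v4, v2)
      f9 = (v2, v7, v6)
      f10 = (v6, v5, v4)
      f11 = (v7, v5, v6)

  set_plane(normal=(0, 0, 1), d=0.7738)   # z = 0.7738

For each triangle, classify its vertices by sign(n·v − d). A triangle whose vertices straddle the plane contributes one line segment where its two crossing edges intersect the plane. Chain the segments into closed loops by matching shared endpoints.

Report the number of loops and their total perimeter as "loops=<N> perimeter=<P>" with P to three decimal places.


Straddling triangles (8 of 12):
  (v1,v3,v0) [++-] → (-1.845, 1.5014, 0.7738)–(-1.845, -1.95, 0.7738)  len=3.4514
  (v4,v1,v0) [-+-] → (-1.42056, -1.95, 0.7738)–(-1.845, -1.95, 0.7738)  len=0.4244
  (v0,v3,v2) [-+-] → (-1.845, 1.5014, 0.7738)–(-1.845, 1.95, 0.7738)  len=0.4486
  (v5,v1,v4) [++-] → (-1.42056, -1.95, 0.7738)–(1.845, -1.95, 0.7738)  len=3.2656
  (v3,v7,v2) [++-] → (1.42056, 1.95, 0.7738)–(-1.845, 1.95, 0.7738)  len=3.2656
  (v2,v7,v6) [-+-] → (1.42056, 1.95, 0.7738)–(1.845, 1.95, 0.7738)  len=0.4244
  (v6,v5,v4) [-+-] → (1.845, -1.5014, 0.7738)–(1.845, -1.95, 0.7738)  len=0.4486
  (v7,v5,v6) [++-] → (1.845, -1.5014, 0.7738)–(1.845, 1.95, 0.7738)  len=3.4514

Chained into 1 loop(s):
  loop 1: 8 segments, perimeter = 15.1800
Total perimeter = 15.180

loops=1 perimeter=15.180


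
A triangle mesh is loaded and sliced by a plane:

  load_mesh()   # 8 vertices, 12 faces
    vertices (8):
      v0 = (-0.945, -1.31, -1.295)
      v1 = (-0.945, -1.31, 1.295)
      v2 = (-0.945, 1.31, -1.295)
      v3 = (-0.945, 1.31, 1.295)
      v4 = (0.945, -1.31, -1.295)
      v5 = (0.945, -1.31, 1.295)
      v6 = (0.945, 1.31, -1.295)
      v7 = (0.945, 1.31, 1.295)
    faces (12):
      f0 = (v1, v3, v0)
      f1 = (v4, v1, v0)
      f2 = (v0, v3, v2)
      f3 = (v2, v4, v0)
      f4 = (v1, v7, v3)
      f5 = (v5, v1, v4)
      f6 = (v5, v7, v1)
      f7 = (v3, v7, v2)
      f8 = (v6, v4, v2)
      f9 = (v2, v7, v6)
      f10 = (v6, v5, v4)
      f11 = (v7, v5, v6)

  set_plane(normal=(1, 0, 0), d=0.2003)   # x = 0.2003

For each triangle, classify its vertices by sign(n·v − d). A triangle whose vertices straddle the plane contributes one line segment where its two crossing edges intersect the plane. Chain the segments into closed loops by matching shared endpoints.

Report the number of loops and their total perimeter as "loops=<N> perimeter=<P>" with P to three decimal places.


loops=1 perimeter=10.420

Straddling triangles (8 of 12):
  (v4,v1,v0) [+--] → (0.2003, -1.31, -0.274485)–(0.2003, -1.31, -1.295)  len=1.0205
  (v2,v4,v0) [-+-] → (0.2003, -0.277665, -1.295)–(0.2003, -1.31, -1.295)  len=1.0323
  (v1,v7,v3) [-+-] → (0.2003, 0.277665, 1.295)–(0.2003, 1.31, 1.295)  len=1.0323
  (v5,v1,v4) [+-+] → (0.2003, -1.31, 1.295)–(0.2003, -1.31, -0.274485)  len=1.5695
  (v5,v7,v1) [++-] → (0.2003, 0.277665, 1.295)–(0.2003, -1.31, 1.295)  len=1.5877
  (v3,v7,v2) [-+-] → (0.2003, 1.31, 1.295)–(0.2003, 1.31, 0.274485)  len=1.0205
  (v6,v4,v2) [++-] → (0.2003, -0.277665, -1.295)–(0.2003, 1.31, -1.295)  len=1.5877
  (v2,v7,v6) [-++] → (0.2003, 1.31, 0.274485)–(0.2003, 1.31, -1.295)  len=1.5695

Chained into 1 loop(s):
  loop 1: 8 segments, perimeter = 10.4200
Total perimeter = 10.420


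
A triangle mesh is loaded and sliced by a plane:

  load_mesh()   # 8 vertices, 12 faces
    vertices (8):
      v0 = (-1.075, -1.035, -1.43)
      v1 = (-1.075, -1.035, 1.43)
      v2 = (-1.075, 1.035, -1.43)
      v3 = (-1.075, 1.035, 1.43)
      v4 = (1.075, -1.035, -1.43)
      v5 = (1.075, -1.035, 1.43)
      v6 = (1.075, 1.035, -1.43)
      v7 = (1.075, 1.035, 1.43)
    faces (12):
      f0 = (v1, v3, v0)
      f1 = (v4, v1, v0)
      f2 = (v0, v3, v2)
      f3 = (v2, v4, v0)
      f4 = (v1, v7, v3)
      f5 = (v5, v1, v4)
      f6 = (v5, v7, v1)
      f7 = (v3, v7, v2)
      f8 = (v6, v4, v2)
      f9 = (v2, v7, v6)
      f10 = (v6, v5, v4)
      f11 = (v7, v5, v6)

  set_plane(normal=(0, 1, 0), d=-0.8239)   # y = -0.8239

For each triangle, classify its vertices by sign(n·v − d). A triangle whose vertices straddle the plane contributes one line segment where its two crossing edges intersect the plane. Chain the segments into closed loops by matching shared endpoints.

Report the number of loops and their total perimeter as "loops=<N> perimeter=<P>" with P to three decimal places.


Straddling triangles (8 of 12):
  (v1,v3,v0) [-+-] → (-1.075, -0.8239, 1.43)–(-1.075, -0.8239, -1.13834)  len=2.5683
  (v0,v3,v2) [-++] → (-1.075, -0.8239, -1.13834)–(-1.075, -0.8239, -1.43)  len=0.2917
  (v2,v4,v0) [+--] → (0.855742, -0.8239, -1.43)–(-1.075, -0.8239, -1.43)  len=1.9307
  (v1,v7,v3) [-++] → (-0.855742, -0.8239, 1.43)–(-1.075, -0.8239, 1.43)  len=0.2193
  (v5,v7,v1) [-+-] → (1.075, -0.8239, 1.43)–(-0.855742, -0.8239, 1.43)  len=1.9307
  (v6,v4,v2) [+-+] → (1.075, -0.8239, -1.43)–(0.855742, -0.8239, -1.43)  len=0.2193
  (v6,v5,v4) [+--] → (1.075, -0.8239, 1.13834)–(1.075, -0.8239, -1.43)  len=2.5683
  (v7,v5,v6) [+-+] → (1.075, -0.8239, 1.43)–(1.075, -0.8239, 1.13834)  len=0.2917

Chained into 1 loop(s):
  loop 1: 8 segments, perimeter = 10.0200
Total perimeter = 10.020

loops=1 perimeter=10.020


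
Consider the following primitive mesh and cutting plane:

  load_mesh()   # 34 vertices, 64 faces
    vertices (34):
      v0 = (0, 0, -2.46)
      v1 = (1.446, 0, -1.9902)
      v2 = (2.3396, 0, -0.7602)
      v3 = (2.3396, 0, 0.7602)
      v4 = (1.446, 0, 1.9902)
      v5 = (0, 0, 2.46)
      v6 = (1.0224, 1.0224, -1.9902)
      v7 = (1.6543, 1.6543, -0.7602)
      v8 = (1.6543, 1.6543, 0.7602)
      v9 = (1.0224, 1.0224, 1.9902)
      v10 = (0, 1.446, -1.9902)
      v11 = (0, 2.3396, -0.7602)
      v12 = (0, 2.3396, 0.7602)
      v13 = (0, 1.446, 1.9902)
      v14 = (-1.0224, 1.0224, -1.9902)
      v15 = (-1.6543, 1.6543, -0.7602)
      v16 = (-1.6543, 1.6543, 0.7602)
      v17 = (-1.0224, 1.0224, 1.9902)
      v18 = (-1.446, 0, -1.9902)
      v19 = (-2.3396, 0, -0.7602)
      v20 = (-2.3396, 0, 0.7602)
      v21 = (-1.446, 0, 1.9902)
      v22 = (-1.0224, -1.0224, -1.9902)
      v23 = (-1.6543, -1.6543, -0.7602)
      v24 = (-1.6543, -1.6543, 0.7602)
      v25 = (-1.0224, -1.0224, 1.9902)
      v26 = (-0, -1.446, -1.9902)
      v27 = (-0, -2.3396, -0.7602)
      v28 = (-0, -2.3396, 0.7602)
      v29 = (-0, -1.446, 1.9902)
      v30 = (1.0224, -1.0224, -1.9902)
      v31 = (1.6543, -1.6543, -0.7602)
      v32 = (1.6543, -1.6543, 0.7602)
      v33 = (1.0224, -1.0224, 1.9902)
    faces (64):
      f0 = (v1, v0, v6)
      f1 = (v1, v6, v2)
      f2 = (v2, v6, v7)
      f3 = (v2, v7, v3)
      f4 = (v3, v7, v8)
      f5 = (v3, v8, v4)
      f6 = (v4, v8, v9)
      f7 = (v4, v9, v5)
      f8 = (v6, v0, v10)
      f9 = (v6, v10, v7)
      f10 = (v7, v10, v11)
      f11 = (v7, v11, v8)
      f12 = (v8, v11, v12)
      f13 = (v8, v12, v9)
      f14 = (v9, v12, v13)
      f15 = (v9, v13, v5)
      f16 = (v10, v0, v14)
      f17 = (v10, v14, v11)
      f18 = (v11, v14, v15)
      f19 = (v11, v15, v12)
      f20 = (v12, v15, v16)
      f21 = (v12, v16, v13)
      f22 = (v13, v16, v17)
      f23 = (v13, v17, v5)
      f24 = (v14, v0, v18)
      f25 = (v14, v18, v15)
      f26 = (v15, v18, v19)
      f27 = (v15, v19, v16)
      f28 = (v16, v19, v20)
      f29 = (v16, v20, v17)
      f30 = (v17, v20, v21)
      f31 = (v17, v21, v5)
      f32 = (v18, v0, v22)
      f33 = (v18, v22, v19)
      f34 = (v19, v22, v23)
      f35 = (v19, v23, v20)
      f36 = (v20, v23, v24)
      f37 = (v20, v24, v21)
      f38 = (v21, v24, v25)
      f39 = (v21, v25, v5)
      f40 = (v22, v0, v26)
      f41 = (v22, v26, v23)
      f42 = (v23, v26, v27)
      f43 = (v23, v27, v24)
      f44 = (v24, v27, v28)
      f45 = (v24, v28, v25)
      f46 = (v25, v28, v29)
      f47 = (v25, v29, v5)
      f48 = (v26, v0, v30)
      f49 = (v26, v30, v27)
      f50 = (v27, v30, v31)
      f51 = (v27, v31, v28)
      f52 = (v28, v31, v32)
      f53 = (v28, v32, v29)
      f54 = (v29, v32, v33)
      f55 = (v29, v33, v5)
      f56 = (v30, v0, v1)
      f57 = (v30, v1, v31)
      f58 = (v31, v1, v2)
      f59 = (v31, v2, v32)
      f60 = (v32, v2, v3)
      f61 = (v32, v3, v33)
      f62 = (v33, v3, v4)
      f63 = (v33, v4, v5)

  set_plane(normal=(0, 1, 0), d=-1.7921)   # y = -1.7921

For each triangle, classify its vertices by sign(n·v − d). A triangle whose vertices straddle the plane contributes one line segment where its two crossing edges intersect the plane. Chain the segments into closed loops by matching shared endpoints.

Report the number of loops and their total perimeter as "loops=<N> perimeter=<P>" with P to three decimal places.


Straddling triangles (10 of 64):
  (v23,v26,v27) [++-] → (0, -1.7921, -1.51381)–(-1.32165, -1.7921, -0.7602)  len=1.5214
  (v23,v27,v24) [+-+] → (-1.32165, -1.7921, -0.7602)–(-1.32165, -1.7921, 0.454478)  len=1.2147
  (v24,v27,v28) [+--] → (-1.32165, -1.7921, 0.454478)–(-1.32165, -1.7921, 0.7602)  len=0.3057
  (v24,v28,v25) [+-+] → (-1.32165, -1.7921, 0.7602)–(-0.424965, -1.7921, 1.27145)  len=1.0322
  (v25,v28,v29) [+-+] → (-0.424965, -1.7921, 1.27145)–(0, -1.7921, 1.51381)  len=0.4892
  (v26,v30,v27) [++-] → (0.424965, -1.7921, -1.27145)–(0, -1.7921, -1.51381)  len=0.4892
  (v27,v30,v31) [-++] → (0.424965, -1.7921, -1.27145)–(1.32165, -1.7921, -0.7602)  len=1.0322
  (v27,v31,v28) [-+-] → (1.32165, -1.7921, -0.7602)–(1.32165, -1.7921, -0.454478)  len=0.3057
  (v28,v31,v32) [-++] → (1.32165, -1.7921, -0.454478)–(1.32165, -1.7921, 0.7602)  len=1.2147
  (v28,v32,v29) [-++] → (1.32165, -1.7921, 0.7602)–(0, -1.7921, 1.51381)  len=1.5214

Chained into 1 loop(s):
  loop 1: 10 segments, perimeter = 9.1264
Total perimeter = 9.126

loops=1 perimeter=9.126
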